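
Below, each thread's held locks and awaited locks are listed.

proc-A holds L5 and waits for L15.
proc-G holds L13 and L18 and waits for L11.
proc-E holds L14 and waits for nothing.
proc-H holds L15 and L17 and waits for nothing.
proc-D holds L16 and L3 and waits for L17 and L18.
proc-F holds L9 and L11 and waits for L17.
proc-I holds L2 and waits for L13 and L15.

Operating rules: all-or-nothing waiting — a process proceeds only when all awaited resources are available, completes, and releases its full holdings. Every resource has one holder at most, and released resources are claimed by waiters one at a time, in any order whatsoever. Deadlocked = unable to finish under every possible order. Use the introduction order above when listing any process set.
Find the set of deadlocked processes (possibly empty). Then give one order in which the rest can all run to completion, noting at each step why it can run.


Nothing here is deadlocked.
Key observation: there is no circular wait here — follow any chain and it reaches a process that is free to run now.
The rest can finish in the order proc-H, proc-F, proc-G, proc-A, proc-I, proc-E, proc-D.
Step-by-step check:
  run proc-H (it waits on nothing); releases L15 and L17
  proc-F waits on L17 — all released -> runs and releases L9 and L11
  proc-G waits on L11 — all released -> runs and releases L13 and L18
  proc-A waits on L15 — all released -> runs and releases L5
  proc-I waits on L13 and L15 — all released -> runs and releases L2
  run proc-E (it waits on nothing); releases L14
  proc-D waits on L17 and L18 — all released -> runs and releases L16 and L3


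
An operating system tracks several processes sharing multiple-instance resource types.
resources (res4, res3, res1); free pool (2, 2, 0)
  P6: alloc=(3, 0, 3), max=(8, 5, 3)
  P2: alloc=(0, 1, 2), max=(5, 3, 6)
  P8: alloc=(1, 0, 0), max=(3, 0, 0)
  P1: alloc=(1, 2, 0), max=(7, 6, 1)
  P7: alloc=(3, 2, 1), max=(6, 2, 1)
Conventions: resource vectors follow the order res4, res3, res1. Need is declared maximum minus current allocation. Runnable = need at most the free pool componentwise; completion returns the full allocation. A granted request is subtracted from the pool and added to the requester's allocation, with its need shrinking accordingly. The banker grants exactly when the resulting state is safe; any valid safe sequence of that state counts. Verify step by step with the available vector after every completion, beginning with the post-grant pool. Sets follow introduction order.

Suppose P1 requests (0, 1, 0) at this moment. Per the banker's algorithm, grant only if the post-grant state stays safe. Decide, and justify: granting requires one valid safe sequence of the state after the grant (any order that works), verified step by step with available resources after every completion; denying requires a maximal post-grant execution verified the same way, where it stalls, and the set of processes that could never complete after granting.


GRANT: granting preserves safety; a valid post-grant sequence is P8, P7, P1, P6, P2.
Key observation: the grant leaves (2, 1, 0) free — enough for P8, whose release restarts the cascade.
Step-by-step check of the post-grant state:
  pool = (2, 1, 0)
  P8: need (2, 0, 0) fits (2, 1, 0); releases (1, 0, 0), pool now (3, 1, 0)
  P7: need (3, 0, 0) fits (3, 1, 0); releases (3, 2, 1), pool now (6, 3, 1)
  P1: need (6, 3, 1) fits (6, 3, 1); releases (1, 3, 0), pool now (7, 6, 1)
  P6: need (5, 5, 0) fits (7, 6, 1); releases (3, 0, 3), pool now (10, 6, 4)
  P2: need (5, 2, 4) fits (10, 6, 4); releases (0, 1, 2), pool now (10, 7, 6)


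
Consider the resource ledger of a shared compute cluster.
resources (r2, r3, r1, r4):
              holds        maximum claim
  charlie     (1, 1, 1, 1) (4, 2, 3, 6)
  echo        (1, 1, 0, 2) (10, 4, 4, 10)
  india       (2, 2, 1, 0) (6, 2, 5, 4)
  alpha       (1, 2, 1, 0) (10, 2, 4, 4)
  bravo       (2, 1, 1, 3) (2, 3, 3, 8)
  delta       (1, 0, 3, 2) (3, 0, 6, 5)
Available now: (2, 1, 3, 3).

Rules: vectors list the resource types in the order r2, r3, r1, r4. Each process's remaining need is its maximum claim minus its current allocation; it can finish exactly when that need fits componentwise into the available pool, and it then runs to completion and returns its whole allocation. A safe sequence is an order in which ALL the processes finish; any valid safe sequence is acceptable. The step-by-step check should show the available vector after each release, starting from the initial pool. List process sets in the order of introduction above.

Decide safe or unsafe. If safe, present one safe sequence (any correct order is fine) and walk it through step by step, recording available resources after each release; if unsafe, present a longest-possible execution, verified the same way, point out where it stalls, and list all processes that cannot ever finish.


UNSAFE — no complete ordering exists.
Key observation: no order helps: past delta, charlie, india, bravo, the free pool tops out at (8, 5, 9, 9), below what each blocked process needs in r2.
Going as far as possible: delta, charlie, india, bravo; after that, nothing fits. Walking it through:
  pool = (2, 1, 3, 3)
  run delta (needs (2, 0, 3, 3), free (2, 1, 3, 3)); after release of (1, 0, 3, 2) the pool is (3, 1, 6, 5)
  run charlie (needs (3, 1, 2, 5), free (3, 1, 6, 5)); after release of (1, 1, 1, 1) the pool is (4, 2, 7, 6)
  run india (needs (4, 0, 4, 4), free (4, 2, 7, 6)); after release of (2, 2, 1, 0) the pool is (6, 4, 8, 6)
  run bravo (needs (0, 2, 2, 5), free (6, 4, 8, 6)); after release of (2, 1, 1, 3) the pool is (8, 5, 9, 9)
  echo cannot run: need (9, 3, 4, 8) vs free (8, 5, 9, 9) (insufficient r2)
  alpha cannot run: need (9, 0, 3, 4) vs free (8, 5, 9, 9) (insufficient r2)
Permanently blocked: echo and alpha.


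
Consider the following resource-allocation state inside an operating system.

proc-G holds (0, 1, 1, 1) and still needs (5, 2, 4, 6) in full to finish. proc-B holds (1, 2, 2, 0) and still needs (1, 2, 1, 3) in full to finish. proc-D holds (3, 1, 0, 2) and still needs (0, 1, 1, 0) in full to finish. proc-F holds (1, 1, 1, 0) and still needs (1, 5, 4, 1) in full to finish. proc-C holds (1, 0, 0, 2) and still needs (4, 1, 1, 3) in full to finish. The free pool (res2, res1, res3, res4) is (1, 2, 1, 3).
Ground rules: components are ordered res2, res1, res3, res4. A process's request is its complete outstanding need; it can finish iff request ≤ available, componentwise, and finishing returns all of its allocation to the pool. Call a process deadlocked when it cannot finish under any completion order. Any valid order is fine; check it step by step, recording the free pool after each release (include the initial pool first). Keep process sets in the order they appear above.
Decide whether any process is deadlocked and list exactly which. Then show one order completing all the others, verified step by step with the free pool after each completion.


Deadlocked set: proc-G and proc-F.
Key observation: after proc-D, proc-B, proc-C complete, (6, 5, 3, 7) is the best the pool ever gets, yet each leftover process wants more res3.
The rest can finish in the order proc-D, proc-B, proc-C. Check, step by step:
  pool = (1, 2, 1, 3)
  run proc-D (needs (0, 1, 1, 0), free (1, 2, 1, 3)); after release of (3, 1, 0, 2) the pool is (4, 3, 1, 5)
  run proc-B (needs (1, 2, 1, 3), free (4, 3, 1, 5)); after release of (1, 2, 2, 0) the pool is (5, 5, 3, 5)
  run proc-C (needs (4, 1, 1, 3), free (5, 5, 3, 5)); after release of (1, 0, 0, 2) the pool is (6, 5, 3, 7)
The stuck group stays short no matter what:
  blocked: proc-G wants (5, 2, 4, 6), pool (6, 5, 3, 7) — not enough res3
  blocked: proc-F wants (1, 5, 4, 1), pool (6, 5, 3, 7) — not enough res3


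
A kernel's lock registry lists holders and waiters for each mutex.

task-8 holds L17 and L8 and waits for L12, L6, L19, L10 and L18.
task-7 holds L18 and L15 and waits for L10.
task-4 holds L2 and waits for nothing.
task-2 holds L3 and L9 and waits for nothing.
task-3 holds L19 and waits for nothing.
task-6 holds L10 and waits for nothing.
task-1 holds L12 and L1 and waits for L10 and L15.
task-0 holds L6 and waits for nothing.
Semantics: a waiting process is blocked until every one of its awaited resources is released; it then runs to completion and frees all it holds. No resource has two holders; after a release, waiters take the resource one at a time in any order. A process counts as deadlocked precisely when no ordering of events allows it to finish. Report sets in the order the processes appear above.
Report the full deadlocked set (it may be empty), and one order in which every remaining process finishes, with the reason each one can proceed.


Nothing here is deadlocked.
Key observation: the wait graph is acyclic; completion cascades from the unblocked processes through everyone else.
The rest can finish in the order task-6, task-0, task-3, task-2, task-7, task-1, task-8, task-4.
Walking it through:
  task-6 waits on nothing -> runs at once and releases L10
  task-0 waits on nothing -> runs at once and releases L6
  task-3 waits on nothing -> runs at once and releases L19
  task-2 waits on nothing -> runs at once and releases L3 and L9
  run task-7 (all its waits — L10 — are resolved); releases L18 and L15
  run task-1 (all its waits — L10 and L15 — are resolved); releases L12 and L1
  run task-8 (all its waits — L12, L6, L19, L10 and L18 — are resolved); releases L17 and L8
  task-4 waits on nothing -> runs at once and releases L2


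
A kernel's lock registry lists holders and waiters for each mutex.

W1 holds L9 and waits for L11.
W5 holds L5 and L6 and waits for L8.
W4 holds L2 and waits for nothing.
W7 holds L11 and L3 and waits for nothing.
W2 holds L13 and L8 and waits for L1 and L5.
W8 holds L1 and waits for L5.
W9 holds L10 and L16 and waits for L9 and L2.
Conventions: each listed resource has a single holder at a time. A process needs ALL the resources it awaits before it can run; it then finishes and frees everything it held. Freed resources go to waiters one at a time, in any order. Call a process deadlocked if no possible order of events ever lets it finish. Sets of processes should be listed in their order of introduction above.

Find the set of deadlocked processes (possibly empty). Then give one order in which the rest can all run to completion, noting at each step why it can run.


The deadlocked set is W5, W2 and W8.
Key observation: the loop W5 -> W2 -> W5 blocks itself forever; W8 is caught in further circular waits.
One completion order for the rest: W7, W4, W1, W9.
Check, step by step:
  W7 waits on nothing -> runs at once and releases L11 and L3
  W4 waits on nothing -> runs at once and releases L2
  W1 waits on L11 — all released -> runs and releases L9
  W9 waits on L9 and L2 — all released -> runs and releases L10 and L16


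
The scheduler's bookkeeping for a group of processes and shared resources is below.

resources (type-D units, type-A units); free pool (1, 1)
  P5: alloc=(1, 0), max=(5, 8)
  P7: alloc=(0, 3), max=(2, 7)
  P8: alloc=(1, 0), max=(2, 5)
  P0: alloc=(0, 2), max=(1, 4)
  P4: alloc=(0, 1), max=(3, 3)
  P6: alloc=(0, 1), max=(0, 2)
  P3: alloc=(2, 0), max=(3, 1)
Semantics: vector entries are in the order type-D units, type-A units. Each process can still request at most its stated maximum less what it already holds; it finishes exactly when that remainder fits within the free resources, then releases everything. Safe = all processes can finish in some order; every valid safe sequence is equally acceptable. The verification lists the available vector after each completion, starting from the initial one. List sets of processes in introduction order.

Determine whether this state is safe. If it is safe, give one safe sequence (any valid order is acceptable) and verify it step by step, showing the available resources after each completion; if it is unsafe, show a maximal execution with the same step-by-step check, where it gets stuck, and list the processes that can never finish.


The state is SAFE; one workable sequence: P6, P3, P4, P0, P7, P8, P5.
Key observation: P6 marks the first exact bind of the order: its need (0, 1) fits the free (1, 1) with zero slack on a requested resource.
Verifying each step:
  pool = (1, 1)
  P6: need (0, 1) fits (1, 1); releases (0, 1), pool now (1, 2)
  P3: need (1, 1) fits (1, 2); releases (2, 0), pool now (3, 2)
  P4: need (3, 2) fits (3, 2); releases (0, 1), pool now (3, 3)
  P0: need (1, 2) fits (3, 3); releases (0, 2), pool now (3, 5)
  P7: need (2, 4) fits (3, 5); releases (0, 3), pool now (3, 8)
  P8: need (1, 5) fits (3, 8); releases (1, 0), pool now (4, 8)
  P5: need (4, 8) fits (4, 8); releases (1, 0), pool now (5, 8)


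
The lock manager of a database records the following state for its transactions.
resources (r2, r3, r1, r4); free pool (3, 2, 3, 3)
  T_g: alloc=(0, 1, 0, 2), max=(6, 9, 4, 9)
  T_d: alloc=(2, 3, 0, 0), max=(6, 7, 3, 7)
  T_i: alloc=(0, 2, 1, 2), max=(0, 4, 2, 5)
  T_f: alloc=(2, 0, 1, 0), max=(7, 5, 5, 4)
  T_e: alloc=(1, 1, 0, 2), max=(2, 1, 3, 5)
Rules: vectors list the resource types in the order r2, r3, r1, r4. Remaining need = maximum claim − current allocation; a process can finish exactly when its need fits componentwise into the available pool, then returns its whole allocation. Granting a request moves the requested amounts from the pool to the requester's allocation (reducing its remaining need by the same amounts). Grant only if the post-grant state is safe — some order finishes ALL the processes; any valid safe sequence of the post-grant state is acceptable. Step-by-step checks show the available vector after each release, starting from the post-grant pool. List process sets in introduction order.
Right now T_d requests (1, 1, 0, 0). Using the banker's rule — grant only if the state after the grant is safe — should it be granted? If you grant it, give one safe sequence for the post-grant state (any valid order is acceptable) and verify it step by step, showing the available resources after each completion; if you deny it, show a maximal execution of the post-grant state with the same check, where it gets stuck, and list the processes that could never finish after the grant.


GRANT — the state after the grant stays safe, e.g. via T_e, T_i, T_d, T_g, T_f.
Key observation: granting shrinks the pool to (2, 1, 3, 3), yet T_e still fits and the chain goes through.
Verifying the post-grant state step by step:
  pool = (2, 1, 3, 3)
  T_e: need (1, 0, 3, 3) fits (2, 1, 3, 3); releases (1, 1, 0, 2), pool now (3, 2, 3, 5)
  T_i: need (0, 2, 1, 3) fits (3, 2, 3, 5); releases (0, 2, 1, 2), pool now (3, 4, 4, 7)
  T_d: need (3, 3, 3, 7) fits (3, 4, 4, 7); releases (3, 4, 0, 0), pool now (6, 8, 4, 7)
  T_g: need (6, 8, 4, 7) fits (6, 8, 4, 7); releases (0, 1, 0, 2), pool now (6, 9, 4, 9)
  T_f: need (5, 5, 4, 4) fits (6, 9, 4, 9); releases (2, 0, 1, 0), pool now (8, 9, 5, 9)


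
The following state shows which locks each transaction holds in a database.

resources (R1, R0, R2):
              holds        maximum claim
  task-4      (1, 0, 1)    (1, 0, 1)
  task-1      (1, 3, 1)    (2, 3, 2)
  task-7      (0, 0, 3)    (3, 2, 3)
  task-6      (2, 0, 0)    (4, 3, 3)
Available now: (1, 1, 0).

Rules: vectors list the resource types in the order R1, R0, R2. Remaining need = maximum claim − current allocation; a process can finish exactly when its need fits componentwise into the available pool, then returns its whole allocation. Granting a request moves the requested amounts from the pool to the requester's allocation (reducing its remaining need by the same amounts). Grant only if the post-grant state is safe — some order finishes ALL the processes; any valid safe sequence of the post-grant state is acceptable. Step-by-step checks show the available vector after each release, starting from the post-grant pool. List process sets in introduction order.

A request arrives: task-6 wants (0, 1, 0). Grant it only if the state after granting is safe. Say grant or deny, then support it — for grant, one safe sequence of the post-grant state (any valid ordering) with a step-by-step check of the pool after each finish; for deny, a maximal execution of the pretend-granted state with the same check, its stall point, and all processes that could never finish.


GRANT — the state after the grant stays safe, e.g. via task-4, task-1, task-7, task-6.
Key observation: even at the reduced pool (1, 0, 0), task-4 fits immediately, so safety survives the grant.
Step-by-step check of the post-grant state:
  pool = (1, 0, 0)
  task-4 needs (0, 0, 0) <= (1, 0, 0) -> finishes; pool += (1, 0, 1) = (2, 0, 1)
  task-1 needs (1, 0, 1) <= (2, 0, 1) -> finishes; pool += (1, 3, 1) = (3, 3, 2)
  task-7 needs (3, 2, 0) <= (3, 3, 2) -> finishes; pool += (0, 0, 3) = (3, 3, 5)
  task-6 needs (2, 2, 3) <= (3, 3, 5) -> finishes; pool += (2, 1, 0) = (5, 4, 5)


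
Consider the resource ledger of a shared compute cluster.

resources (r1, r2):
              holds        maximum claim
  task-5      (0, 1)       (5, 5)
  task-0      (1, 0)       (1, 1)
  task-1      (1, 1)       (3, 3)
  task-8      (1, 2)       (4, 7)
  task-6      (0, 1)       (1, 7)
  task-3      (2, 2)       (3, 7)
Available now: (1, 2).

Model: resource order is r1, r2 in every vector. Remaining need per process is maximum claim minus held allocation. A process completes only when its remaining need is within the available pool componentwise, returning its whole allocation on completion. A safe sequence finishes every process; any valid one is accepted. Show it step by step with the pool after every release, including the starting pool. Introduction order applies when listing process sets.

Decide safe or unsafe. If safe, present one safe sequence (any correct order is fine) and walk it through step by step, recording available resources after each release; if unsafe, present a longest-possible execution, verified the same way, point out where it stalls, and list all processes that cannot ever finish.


The state is UNSAFE.
Key observation: the pool after task-0, task-1 is (3, 3); every surviving request exceeds it in r2, so progress ends there.
A maximal execution: task-0, task-1 — then nothing else fits. Step-by-step check:
  pool = (1, 2)
  run task-0 (needs (0, 1), free (1, 2)); after release of (1, 0) the pool is (2, 2)
  run task-1 (needs (2, 2), free (2, 2)); after release of (1, 1) the pool is (3, 3)
  task-5 still needs (5, 4) but only (3, 3) is free — short on r1 and r2
  task-8 still needs (3, 5) but only (3, 3) is free — short on r2
  task-6 still needs (1, 6) but only (3, 3) is free — short on r2
  task-3 still needs (1, 5) but only (3, 3) is free — short on r2
Processes that can never finish: task-5, task-8, task-6 and task-3.


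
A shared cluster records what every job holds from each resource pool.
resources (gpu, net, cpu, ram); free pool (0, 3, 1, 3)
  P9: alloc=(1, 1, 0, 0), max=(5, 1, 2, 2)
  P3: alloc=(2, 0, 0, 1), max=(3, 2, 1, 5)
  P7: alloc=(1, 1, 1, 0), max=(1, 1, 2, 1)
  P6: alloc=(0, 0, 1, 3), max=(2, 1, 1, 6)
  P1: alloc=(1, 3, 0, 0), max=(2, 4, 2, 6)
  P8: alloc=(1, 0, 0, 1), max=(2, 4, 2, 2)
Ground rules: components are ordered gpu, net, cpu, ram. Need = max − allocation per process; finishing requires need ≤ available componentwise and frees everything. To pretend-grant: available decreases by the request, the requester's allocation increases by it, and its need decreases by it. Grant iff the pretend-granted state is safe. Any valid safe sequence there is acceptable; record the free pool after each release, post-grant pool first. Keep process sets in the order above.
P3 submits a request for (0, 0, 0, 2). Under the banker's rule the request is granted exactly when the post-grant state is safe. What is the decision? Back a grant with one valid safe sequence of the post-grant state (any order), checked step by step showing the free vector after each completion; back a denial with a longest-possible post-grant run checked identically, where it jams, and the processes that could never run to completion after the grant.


GRANT — the state after the grant stays safe, e.g. via P7, P8, P3, P6, P9, P1.
Key observation: even at the reduced pool (0, 3, 1, 1), P7 fits immediately, so safety survives the grant.
Verifying the post-grant state step by step:
  pool = (0, 3, 1, 1)
  P7: need (0, 0, 1, 1) fits (0, 3, 1, 1); releases (1, 1, 1, 0), pool now (1, 4, 2, 1)
  P8: need (1, 4, 2, 1) fits (1, 4, 2, 1); releases (1, 0, 0, 1), pool now (2, 4, 2, 2)
  P3: need (1, 2, 1, 2) fits (2, 4, 2, 2); releases (2, 0, 0, 3), pool now (4, 4, 2, 5)
  P6: need (2, 1, 0, 3) fits (4, 4, 2, 5); releases (0, 0, 1, 3), pool now (4, 4, 3, 8)
  P9: need (4, 0, 2, 2) fits (4, 4, 3, 8); releases (1, 1, 0, 0), pool now (5, 5, 3, 8)
  P1: need (1, 1, 2, 6) fits (5, 5, 3, 8); releases (1, 3, 0, 0), pool now (6, 8, 3, 8)


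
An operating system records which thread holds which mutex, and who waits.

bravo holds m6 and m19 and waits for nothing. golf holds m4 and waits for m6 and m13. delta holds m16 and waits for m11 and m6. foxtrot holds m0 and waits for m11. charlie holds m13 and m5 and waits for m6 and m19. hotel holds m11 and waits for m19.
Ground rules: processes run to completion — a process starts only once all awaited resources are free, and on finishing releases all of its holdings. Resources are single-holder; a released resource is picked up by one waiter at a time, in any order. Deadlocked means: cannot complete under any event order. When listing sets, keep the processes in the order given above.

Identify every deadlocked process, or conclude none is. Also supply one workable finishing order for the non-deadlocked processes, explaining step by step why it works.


The deadlocked set is empty.
Key observation: the wait graph is acyclic; completion cascades from the unblocked processes through everyone else.
A valid finishing order for the others: bravo, hotel, charlie, delta, golf, foxtrot.
Check, step by step:
  run bravo (it waits on nothing); releases m6 and m19
  hotel waits on m19 — all released -> runs and releases m11
  charlie waits on m6 and m19 — all released -> runs and releases m13 and m5
  delta waits on m11 and m6 — all released -> runs and releases m16
  golf waits on m6 and m13 — all released -> runs and releases m4
  foxtrot waits on m11 — all released -> runs and releases m0


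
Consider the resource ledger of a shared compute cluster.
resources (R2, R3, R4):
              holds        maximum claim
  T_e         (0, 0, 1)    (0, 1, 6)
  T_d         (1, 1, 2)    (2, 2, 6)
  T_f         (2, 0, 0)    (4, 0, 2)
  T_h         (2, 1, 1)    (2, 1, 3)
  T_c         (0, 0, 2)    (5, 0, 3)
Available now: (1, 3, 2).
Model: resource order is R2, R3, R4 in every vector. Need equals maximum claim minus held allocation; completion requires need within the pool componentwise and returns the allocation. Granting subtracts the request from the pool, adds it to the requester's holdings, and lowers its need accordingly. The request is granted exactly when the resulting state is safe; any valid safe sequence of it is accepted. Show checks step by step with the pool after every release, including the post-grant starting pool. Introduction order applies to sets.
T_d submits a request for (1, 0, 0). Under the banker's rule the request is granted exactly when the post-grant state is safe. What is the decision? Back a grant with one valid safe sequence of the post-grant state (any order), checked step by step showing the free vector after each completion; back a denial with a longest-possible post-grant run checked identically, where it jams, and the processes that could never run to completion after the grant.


DENY — the pretend-granted state is unsafe.
Key observation: after T_h, T_f the pool peaks at (4, 4, 3), and each blocked process is short somewhere: T_e on R4; T_d on R4; T_c on R2.
On the post-grant state, T_h, T_f is a maximal run — nothing extends it. Walking it through:
  pool = (0, 3, 2)
  T_h needs (0, 0, 2) <= (0, 3, 2) -> finishes; pool += (2, 1, 1) = (2, 4, 3)
  T_f needs (2, 0, 2) <= (2, 4, 3) -> finishes; pool += (2, 0, 0) = (4, 4, 3)
  T_e cannot run: need (0, 1, 5) vs free (4, 4, 3) (insufficient R4)
  T_d cannot run: need (0, 1, 4) vs free (4, 4, 3) (insufficient R4)
  T_c cannot run: need (5, 0, 1) vs free (4, 4, 3) (insufficient R2)
Post-grant, the permanently blocked set is T_e, T_d and T_c.


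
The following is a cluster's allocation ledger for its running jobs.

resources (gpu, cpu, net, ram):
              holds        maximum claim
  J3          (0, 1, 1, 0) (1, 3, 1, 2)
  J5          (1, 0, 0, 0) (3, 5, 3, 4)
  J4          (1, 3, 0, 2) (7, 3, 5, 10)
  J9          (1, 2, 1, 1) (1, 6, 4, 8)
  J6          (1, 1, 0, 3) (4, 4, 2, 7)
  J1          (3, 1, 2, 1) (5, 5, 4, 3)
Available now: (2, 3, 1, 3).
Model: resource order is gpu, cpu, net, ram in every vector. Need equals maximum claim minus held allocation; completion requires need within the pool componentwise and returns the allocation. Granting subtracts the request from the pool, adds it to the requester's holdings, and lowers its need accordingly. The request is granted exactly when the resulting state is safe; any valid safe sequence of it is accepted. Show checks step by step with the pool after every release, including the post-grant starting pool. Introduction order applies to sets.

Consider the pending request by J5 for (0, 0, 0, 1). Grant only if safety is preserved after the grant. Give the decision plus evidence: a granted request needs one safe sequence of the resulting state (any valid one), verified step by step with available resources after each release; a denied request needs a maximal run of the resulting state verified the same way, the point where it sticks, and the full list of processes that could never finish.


GRANT — the state after the grant stays safe, e.g. via J3, J1, J5, J6, J9, J4.
Key observation: even at the reduced pool (2, 3, 1, 2), J3 fits immediately, so safety survives the grant.
Step-by-step check of the post-grant state:
  pool = (2, 3, 1, 2)
  run J3 (needs (1, 2, 0, 2), free (2, 3, 1, 2)); after release of (0, 1, 1, 0) the pool is (2, 4, 2, 2)
  run J1 (needs (2, 4, 2, 2), free (2, 4, 2, 2)); after release of (3, 1, 2, 1) the pool is (5, 5, 4, 3)
  run J5 (needs (2, 5, 3, 3), free (5, 5, 4, 3)); after release of (1, 0, 0, 1) the pool is (6, 5, 4, 4)
  run J6 (needs (3, 3, 2, 4), free (6, 5, 4, 4)); after release of (1, 1, 0, 3) the pool is (7, 6, 4, 7)
  run J9 (needs (0, 4, 3, 7), free (7, 6, 4, 7)); after release of (1, 2, 1, 1) the pool is (8, 8, 5, 8)
  run J4 (needs (6, 0, 5, 8), free (8, 8, 5, 8)); after release of (1, 3, 0, 2) the pool is (9, 11, 5, 10)


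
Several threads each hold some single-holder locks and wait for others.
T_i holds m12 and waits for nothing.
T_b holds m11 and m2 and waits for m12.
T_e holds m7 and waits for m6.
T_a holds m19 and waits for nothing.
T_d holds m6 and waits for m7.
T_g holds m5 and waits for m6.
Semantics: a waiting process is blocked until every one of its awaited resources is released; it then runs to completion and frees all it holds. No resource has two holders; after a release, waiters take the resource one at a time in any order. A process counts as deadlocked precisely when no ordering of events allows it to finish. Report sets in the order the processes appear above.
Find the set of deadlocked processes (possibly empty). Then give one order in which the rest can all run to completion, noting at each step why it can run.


Deadlocked: T_e, T_d and T_g.
Key observation: the knot is the closed ring of waits T_e -> T_d -> T_e; T_g waits into the deadlock from upstream.
One completion order for the rest: T_i, T_a, T_b.
Verifying each step:
  run T_i (it waits on nothing); releases m12
  run T_a (it waits on nothing); releases m19
  T_b waits on m12 — all released -> runs and releases m11 and m2


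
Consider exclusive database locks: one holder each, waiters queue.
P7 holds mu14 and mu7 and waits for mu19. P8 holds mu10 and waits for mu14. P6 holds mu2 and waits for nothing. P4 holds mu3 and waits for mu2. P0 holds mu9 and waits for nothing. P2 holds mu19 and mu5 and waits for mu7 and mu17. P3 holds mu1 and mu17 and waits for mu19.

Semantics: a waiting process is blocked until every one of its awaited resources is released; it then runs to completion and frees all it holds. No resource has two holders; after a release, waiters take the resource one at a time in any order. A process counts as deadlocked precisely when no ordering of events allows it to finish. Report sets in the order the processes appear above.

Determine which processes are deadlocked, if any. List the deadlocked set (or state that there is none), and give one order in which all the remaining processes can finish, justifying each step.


Deadlocked set: P7, P8, P2 and P3.
Key observation: P7 -> P2 -> P7 is a circular wait — nothing in it can go first; P3 is caught in further circular waits and P8 waits into the deadlock from upstream.
One completion order for the rest: P6, P4, P0.
Verifying each step:
  P6: no waits; runs immediately, freeing mu2
  run P4 (all its waits — mu2 — are resolved); releases mu3
  P0: no waits; runs immediately, freeing mu9


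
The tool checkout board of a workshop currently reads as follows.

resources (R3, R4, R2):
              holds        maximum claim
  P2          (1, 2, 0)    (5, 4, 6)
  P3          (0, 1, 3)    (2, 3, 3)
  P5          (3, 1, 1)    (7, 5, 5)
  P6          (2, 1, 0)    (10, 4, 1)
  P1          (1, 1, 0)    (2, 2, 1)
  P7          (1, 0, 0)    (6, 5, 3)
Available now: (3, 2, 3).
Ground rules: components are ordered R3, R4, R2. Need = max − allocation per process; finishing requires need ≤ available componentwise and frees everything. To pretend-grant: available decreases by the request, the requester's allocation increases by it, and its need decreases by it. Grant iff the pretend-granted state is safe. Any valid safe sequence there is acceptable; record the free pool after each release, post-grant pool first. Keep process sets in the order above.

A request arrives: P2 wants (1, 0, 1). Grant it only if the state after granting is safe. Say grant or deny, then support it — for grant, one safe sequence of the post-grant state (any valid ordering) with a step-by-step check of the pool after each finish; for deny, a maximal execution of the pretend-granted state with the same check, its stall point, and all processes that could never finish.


GRANT. The post-grant state is safe; one safe sequence: P3, P1, P2, P5, P7, P6.
Key observation: after the grant the pool drops to (2, 2, 2), which still lets P3 finish first and unwind the rest.
Check on the post-grant state, step by step:
  pool = (2, 2, 2)
  run P3 (needs (2, 2, 0), free (2, 2, 2)); after release of (0, 1, 3) the pool is (2, 3, 5)
  run P1 (needs (1, 1, 1), free (2, 3, 5)); after release of (1, 1, 0) the pool is (3, 4, 5)
  run P2 (needs (3, 2, 5), free (3, 4, 5)); after release of (2, 2, 1) the pool is (5, 6, 6)
  run P5 (needs (4, 4, 4), free (5, 6, 6)); after release of (3, 1, 1) the pool is (8, 7, 7)
  run P7 (needs (5, 5, 3), free (8, 7, 7)); after release of (1, 0, 0) the pool is (9, 7, 7)
  run P6 (needs (8, 3, 1), free (9, 7, 7)); after release of (2, 1, 0) the pool is (11, 8, 7)


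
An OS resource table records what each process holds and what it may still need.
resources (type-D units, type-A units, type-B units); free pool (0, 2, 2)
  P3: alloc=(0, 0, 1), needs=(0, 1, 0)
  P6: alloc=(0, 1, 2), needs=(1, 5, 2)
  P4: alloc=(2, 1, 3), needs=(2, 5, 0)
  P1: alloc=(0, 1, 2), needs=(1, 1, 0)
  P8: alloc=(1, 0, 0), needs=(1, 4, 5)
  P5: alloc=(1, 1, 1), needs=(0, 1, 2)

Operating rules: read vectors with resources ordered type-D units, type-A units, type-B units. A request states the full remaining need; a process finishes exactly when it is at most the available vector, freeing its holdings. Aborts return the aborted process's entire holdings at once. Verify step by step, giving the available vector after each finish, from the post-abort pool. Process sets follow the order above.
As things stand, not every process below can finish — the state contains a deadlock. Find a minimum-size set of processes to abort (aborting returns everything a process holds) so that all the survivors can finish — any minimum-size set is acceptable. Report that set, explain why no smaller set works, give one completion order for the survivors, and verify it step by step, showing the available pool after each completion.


Abort P6.
Key observation: P4 could never have finished before the abort; with (0, 1, 2) returned by P6, it fits at step 5.
Minimality: the empty abort set fails — the state is deadlocked as it stands.
Survivors finish in the order: P5, P8, P1, P3, P4. Step-by-step check (pool after the aborts first):
  pool = (0, 3, 4)
  run P5 (needs (0, 1, 2), free (0, 3, 4)); after release of (1, 1, 1) the pool is (1, 4, 5)
  run P8 (needs (1, 4, 5), free (1, 4, 5)); after release of (1, 0, 0) the pool is (2, 4, 5)
  run P1 (needs (1, 1, 0), free (2, 4, 5)); after release of (0, 1, 2) the pool is (2, 5, 7)
  run P3 (needs (0, 1, 0), free (2, 5, 7)); after release of (0, 0, 1) the pool is (2, 5, 8)
  run P4 (needs (2, 5, 0), free (2, 5, 8)); after release of (2, 1, 3) the pool is (4, 6, 11)


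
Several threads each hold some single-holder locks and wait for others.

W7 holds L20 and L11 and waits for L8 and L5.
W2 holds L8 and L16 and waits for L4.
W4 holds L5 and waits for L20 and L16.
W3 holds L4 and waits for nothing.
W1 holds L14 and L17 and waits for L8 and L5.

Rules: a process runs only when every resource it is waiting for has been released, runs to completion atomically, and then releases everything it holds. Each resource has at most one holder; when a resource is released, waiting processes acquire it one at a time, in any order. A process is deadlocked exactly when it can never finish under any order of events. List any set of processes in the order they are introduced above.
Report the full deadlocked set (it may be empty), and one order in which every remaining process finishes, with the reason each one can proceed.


The deadlocked set is W7, W4 and W1.
Key observation: W7 -> W4 -> W7 is a circular wait — nothing in it can go first; W1 waits into the deadlock from upstream.
The rest can finish in the order W3, W2.
Step-by-step check:
  W3 waits on nothing -> runs at once and releases L4
  W2: everything it awaited (L4) is free; runs, freeing L8 and L16


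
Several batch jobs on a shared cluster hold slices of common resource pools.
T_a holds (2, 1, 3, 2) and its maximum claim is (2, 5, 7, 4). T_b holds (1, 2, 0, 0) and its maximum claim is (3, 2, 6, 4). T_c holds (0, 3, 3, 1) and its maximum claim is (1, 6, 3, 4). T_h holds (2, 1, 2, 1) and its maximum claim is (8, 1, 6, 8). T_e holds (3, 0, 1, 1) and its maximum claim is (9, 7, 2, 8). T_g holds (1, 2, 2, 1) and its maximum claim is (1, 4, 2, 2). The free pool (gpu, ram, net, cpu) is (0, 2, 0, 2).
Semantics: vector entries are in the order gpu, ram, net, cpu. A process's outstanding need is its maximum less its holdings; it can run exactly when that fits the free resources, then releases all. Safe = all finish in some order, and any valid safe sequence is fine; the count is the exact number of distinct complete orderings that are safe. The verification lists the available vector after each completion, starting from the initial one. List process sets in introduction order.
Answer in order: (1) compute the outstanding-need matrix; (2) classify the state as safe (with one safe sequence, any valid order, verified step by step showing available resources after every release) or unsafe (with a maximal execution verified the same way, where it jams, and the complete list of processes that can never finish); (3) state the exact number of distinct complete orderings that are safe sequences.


(1) Outstanding need per process (order gpu, ram, net, cpu):
  T_a: (0, 4, 4, 2)
  T_b: (2, 0, 6, 4)
  T_c: (1, 3, 0, 3)
  T_h: (6, 0, 4, 7)
  T_e: (6, 7, 1, 7)
  T_g: (0, 2, 0, 1)
(2) UNSAFE — no complete ordering exists.
Key observation: gpu is the bottleneck — with T_g, T_c, T_a, T_b done the pool holds (4, 10, 8, 6), short of every remaining need.
The run T_g, T_c, T_a, T_b cannot be extended any further. Walking it through:
  pool = (0, 2, 0, 2)
  T_g needs (0, 2, 0, 1) <= (0, 2, 0, 2) -> finishes; pool += (1, 2, 2, 1) = (1, 4, 2, 3)
  T_c needs (1, 3, 0, 3) <= (1, 4, 2, 3) -> finishes; pool += (0, 3, 3, 1) = (1, 7, 5, 4)
  T_a needs (0, 4, 4, 2) <= (1, 7, 5, 4) -> finishes; pool += (2, 1, 3, 2) = (3, 8, 8, 6)
  T_b needs (2, 0, 6, 4) <= (3, 8, 8, 6) -> finishes; pool += (1, 2, 0, 0) = (4, 10, 8, 6)
  blocked: T_h wants (6, 0, 4, 7), pool (4, 10, 8, 6) — not enough gpu and cpu
  blocked: T_e wants (6, 7, 1, 7), pool (4, 10, 8, 6) — not enough gpu and cpu
Never able to finish: T_h and T_e.
(3) Exactly 0 of the possible complete orderings are safe sequences.


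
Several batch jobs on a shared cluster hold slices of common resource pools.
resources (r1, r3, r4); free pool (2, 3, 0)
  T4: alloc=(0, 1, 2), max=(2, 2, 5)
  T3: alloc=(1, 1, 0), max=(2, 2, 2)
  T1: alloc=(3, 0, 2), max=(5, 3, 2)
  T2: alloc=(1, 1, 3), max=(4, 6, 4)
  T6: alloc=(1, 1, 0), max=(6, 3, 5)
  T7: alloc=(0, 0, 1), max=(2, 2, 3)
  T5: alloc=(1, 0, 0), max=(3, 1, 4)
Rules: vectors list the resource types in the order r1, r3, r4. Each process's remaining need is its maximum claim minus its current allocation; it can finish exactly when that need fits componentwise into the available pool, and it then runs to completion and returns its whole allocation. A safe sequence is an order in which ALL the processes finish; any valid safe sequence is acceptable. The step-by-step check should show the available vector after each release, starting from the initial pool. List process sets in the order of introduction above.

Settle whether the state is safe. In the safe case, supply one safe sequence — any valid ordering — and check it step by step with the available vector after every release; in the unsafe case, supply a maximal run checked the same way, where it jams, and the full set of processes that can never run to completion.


SAFE. One safe sequence: T1, T7, T4, T5, T6, T3, T2.
Key observation: the first exact fit in this order is T1 — it needs (2, 3, 0) with (2, 3, 0) free, meeting a requested resource to the last unit.
Check, step by step:
  pool = (2, 3, 0)
  run T1 (needs (2, 3, 0), free (2, 3, 0)); after release of (3, 0, 2) the pool is (5, 3, 2)
  run T7 (needs (2, 2, 2), free (5, 3, 2)); after release of (0, 0, 1) the pool is (5, 3, 3)
  run T4 (needs (2, 1, 3), free (5, 3, 3)); after release of (0, 1, 2) the pool is (5, 4, 5)
  run T5 (needs (2, 1, 4), free (5, 4, 5)); after release of (1, 0, 0) the pool is (6, 4, 5)
  run T6 (needs (5, 2, 5), free (6, 4, 5)); after release of (1, 1, 0) the pool is (7, 5, 5)
  run T3 (needs (1, 1, 2), free (7, 5, 5)); after release of (1, 1, 0) the pool is (8, 6, 5)
  run T2 (needs (3, 5, 1), free (8, 6, 5)); after release of (1, 1, 3) the pool is (9, 7, 8)


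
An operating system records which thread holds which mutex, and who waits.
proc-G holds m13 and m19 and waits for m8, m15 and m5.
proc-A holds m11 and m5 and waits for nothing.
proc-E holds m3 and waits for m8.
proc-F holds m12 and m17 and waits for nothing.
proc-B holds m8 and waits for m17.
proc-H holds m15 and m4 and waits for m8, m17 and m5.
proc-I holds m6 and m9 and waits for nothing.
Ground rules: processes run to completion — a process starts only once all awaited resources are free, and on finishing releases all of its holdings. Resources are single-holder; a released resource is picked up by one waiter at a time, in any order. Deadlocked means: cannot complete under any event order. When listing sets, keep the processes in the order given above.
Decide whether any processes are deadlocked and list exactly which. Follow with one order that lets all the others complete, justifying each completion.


No process is deadlocked.
Key observation: the wait relation is loop-free; peeling off processes with no waits unwinds the whole state.
The rest can finish in the order proc-F, proc-B, proc-A, proc-I, proc-H, proc-G, proc-E.
Verifying each step:
  proc-F: no waits; runs immediately, freeing m12 and m17
  proc-B waits on m17 — all released -> runs and releases m8
  proc-A: no waits; runs immediately, freeing m11 and m5
  proc-I: no waits; runs immediately, freeing m6 and m9
  proc-H waits on m8, m17 and m5 — all released -> runs and releases m15 and m4
  proc-G waits on m8, m15 and m5 — all released -> runs and releases m13 and m19
  proc-E waits on m8 — all released -> runs and releases m3
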